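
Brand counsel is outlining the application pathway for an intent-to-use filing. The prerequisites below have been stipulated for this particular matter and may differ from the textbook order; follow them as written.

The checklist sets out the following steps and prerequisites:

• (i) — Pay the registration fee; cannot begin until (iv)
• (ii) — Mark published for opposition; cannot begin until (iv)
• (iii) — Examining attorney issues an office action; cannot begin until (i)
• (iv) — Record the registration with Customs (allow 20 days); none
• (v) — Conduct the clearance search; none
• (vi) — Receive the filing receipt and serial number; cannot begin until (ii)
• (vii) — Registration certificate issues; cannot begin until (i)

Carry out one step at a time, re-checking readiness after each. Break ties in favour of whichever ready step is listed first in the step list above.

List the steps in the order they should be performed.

(iv) → (i) → (ii) → (iii) → (v) → (vi) → (vii)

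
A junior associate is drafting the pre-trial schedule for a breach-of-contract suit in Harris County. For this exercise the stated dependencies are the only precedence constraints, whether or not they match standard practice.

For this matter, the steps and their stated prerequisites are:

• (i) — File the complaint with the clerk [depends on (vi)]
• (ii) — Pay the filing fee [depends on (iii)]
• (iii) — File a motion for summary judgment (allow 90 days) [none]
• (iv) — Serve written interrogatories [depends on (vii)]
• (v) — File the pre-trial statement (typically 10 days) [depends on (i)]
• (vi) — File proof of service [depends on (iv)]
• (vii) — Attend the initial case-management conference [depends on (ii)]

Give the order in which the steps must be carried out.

(iii) (ii) (vii) (iv) (vi) (i) (v)

(iii) has no prerequisites → (iii) first.
That leaves (ii) as the only ready step → (ii).
(vii) is the only step now ready → (vii).
(iv) needed (vii), now all done → (iv).
(vi) is the only step now ready → (vi).
Next only (i) has its prerequisites met → (i).
That leaves (v) as the only ready step → (v).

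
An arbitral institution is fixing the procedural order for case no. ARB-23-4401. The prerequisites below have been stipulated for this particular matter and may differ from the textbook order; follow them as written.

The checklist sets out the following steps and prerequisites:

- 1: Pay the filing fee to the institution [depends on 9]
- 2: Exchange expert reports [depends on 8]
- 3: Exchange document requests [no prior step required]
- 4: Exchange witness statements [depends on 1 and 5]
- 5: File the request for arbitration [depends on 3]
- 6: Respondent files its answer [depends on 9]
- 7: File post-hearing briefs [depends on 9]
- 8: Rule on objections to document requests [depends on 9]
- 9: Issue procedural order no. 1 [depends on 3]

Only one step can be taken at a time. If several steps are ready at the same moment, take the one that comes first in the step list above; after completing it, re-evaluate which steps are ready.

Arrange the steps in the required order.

3 has no prerequisites → 3 first.
Now 5 and 9 have their prerequisites met. 5 is listed earlier, so 5 next.
9 is the only step now ready → 9.
1, 6, 7 and 8 are all available; 1 is listed earlier → 1.
4 now also ready, so the ready set is {4, 6, 7, 8}; 4 is listed earlier → 4.
Ready: 6, 7 and 8. 6 is listed earlier → 6.
Ready: 7 and 8. 7 is listed earlier → 7.
8 is the only step now ready → 8.
2 needed 8, now all done → 2.

3 → 5 → 9 → 1 → 4 → 6 → 7 → 8 → 2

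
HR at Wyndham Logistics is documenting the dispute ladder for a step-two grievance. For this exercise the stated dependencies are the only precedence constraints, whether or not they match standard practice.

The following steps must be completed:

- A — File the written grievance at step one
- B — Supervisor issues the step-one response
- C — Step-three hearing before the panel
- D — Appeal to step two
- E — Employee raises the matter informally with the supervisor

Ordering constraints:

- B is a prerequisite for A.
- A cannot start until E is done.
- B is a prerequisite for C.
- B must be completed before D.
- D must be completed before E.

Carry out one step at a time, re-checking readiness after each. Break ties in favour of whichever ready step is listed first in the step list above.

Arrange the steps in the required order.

B has no prerequisites → B first.
Ready: C and D. C is listed earlier → C.
D needed B, now all done → D.
Next only E has its prerequisites met → E.
That leaves A as the only ready step → A.

B → C → D → E → A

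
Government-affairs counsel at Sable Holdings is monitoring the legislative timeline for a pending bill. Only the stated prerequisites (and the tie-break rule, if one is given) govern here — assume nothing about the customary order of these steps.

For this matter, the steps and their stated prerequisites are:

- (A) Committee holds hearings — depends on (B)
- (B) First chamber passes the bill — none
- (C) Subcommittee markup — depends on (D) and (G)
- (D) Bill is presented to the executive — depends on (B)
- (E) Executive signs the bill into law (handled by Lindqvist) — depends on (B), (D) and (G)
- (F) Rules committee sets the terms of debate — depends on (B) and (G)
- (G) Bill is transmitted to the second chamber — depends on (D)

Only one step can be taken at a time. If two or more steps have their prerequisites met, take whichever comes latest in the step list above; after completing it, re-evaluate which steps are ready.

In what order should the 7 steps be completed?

(B) → (D) → (G) → (F) → (E) → (C) → (A)

(B) is the only step with nothing outstanding, so it goes first.
Now (D) and (A) have their prerequisites met. (D) is listed later, so (D) next.
(G) now also ready, so the ready set is {(G), (A)}; (G) is listed later → (G).
(F), (E), (C) and (A) are all available; (F) is listed later → (F).
Ready: (E), (C) and (A). (E) is listed later → (E).
Now (C) and (A) have their prerequisites met. (C) is listed later, so (C) next.
(A) needed (B), now all done → (A).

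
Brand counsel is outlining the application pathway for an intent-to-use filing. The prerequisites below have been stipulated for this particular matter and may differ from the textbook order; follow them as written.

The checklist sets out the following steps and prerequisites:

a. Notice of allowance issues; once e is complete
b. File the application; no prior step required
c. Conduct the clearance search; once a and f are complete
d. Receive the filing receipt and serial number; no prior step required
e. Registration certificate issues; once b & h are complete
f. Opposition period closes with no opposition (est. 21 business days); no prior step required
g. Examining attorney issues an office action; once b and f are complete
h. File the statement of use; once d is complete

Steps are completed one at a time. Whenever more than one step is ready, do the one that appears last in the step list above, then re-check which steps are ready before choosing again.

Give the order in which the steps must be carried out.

Nothing is required for f, d and b. f is listed later → f first.
d and b are both available; d is listed later → d.
h and b are both available; h is listed later → h.
Next only b has its prerequisites met → b.
Now g and e have their prerequisites met. g is listed later, so g next.
Next only e has its prerequisites met → e.
a needed e, now all done → a.
c is the only step now ready → c.

f, d, h, b, g, e, a, c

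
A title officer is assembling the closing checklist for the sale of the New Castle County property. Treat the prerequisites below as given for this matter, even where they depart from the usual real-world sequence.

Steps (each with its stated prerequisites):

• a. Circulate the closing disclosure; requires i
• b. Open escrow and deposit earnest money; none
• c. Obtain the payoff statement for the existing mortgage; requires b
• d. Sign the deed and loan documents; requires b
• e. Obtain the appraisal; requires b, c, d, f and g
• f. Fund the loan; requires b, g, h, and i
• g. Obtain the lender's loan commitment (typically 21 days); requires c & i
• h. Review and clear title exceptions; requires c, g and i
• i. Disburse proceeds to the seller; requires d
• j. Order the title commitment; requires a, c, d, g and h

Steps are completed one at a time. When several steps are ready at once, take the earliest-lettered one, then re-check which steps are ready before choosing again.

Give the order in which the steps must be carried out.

b → c → d → i → a → g → h → f → e → j

b has no prerequisites → b first.
c and d are both available; c has the earlier label → c.
d is the only step now ready → d.
i needed d, now all done → i.
Now a and g have their prerequisites met. a has the earlier label, so a next.
g needed c and i, now all done → g.
That leaves h as the only ready step → h.
Ready: f and j. f has the earlier label → f.
e now also ready, so the ready set is {e, j}; e has the earlier label → e.
Next only j has its prerequisites met → j.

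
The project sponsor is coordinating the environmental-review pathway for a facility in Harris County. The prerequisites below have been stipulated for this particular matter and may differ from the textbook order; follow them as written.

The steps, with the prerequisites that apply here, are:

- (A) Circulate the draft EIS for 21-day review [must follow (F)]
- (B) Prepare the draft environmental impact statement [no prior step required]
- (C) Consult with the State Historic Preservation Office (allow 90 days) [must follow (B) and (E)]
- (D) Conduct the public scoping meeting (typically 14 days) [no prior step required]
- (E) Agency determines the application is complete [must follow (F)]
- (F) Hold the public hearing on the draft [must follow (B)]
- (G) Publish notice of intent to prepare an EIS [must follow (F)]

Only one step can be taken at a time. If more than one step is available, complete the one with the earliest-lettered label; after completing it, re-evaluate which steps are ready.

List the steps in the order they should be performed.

Nothing is required for (B) and (D). (B) has the earlier label → (B) first.
(D) and (F) are both available; (D) has the earlier label → (D).
That leaves (F) as the only ready step → (F).
(A), (E) and (G) are all available; (A) has the earlier label → (A).
Ready: (E) and (G). (E) has the earlier label → (E).
(C) now also ready, so the ready set is {(C), (G)}; (C) has the earlier label → (C).
That leaves (G) as the only ready step → (G).

(B), (D), (F), (A), (E), (C), (G)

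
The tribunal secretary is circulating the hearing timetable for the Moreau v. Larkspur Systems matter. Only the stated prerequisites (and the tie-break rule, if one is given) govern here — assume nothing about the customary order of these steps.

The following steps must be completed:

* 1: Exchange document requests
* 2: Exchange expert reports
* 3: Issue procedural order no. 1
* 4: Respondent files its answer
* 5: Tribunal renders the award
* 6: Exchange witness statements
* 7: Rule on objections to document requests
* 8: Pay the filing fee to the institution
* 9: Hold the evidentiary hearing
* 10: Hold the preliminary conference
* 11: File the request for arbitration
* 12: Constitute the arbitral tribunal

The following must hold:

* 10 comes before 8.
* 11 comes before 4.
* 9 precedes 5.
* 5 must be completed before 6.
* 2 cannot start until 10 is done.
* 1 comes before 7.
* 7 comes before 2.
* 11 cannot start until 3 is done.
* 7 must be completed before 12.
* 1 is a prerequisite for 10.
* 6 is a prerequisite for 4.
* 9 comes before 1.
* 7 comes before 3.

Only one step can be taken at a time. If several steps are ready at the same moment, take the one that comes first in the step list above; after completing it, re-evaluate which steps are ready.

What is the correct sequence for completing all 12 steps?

Only 9 has no prerequisites, so it is first.
Now 1 and 5 have their prerequisites met. 1 is listed earlier, so 1 next.
7 and 10 now also ready, so the ready set is {5, 7, 10}; 5 is listed earlier → 5.
6 now also ready, so the ready set is {6, 7, 10}; 6 is listed earlier → 6.
Ready: 7 and 10. 7 is listed earlier → 7.
3 and 12 now also ready, so the ready set is {3, 10, 12}; 3 is listed earlier → 3.
Ready: 10, 11 and 12. 10 is listed earlier → 10.
2 and 8 now also ready, so the ready set is {2, 8, 11, 12}; 2 is listed earlier → 2.
8, 11 and 12 are all available; 8 is listed earlier → 8.
Now 11 and 12 have their prerequisites met. 11 is listed earlier, so 11 next.
4 now also ready, so the ready set is {4, 12}; 4 is listed earlier → 4.
12 is the only step now ready → 12.

9, 1, 5, 6, 7, 3, 10, 2, 8, 11, 4, 12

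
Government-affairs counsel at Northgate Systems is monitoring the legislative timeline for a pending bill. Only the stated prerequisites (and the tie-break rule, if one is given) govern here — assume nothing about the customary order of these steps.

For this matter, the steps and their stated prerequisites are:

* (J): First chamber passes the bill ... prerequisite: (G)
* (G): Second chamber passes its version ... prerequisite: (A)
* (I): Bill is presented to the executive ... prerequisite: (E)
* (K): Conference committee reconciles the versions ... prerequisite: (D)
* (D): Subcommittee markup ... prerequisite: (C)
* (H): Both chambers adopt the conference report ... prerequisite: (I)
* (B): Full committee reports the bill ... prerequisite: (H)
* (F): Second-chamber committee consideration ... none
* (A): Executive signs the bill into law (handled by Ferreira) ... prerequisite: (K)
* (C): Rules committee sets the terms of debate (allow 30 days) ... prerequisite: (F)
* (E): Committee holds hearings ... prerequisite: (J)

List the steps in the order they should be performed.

(F) → (C) → (D) → (K) → (A) → (G) → (J) → (E) → (I) → (H) → (B)

Only (F) has no prerequisites, so it is first.
That leaves (C) as the only ready step → (C).
(D) needed (C), now all done → (D).
(K) needed (D), now all done → (K).
(A) needed (K), now all done → (A).
(G) is the only step now ready → (G).
(J) needed (G), now all done → (J).
(E) needed (J), now all done → (E).
(I) needed (E), now all done → (I).
(H) needed (I), now all done → (H).
(B) is the only step now ready → (B).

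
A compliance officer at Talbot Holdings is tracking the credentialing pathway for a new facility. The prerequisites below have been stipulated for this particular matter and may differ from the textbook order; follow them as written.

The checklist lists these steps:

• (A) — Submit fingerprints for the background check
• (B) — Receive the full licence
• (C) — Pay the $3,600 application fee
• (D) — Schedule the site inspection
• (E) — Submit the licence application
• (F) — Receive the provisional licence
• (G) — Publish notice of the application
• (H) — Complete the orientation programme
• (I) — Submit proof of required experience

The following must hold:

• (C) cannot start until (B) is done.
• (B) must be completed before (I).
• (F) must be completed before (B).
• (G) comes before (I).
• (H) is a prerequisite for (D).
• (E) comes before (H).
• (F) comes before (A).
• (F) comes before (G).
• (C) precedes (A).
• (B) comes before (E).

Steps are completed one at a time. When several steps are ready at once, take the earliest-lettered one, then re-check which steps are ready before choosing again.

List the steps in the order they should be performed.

(F), (B), (C), (A), (E), (G), (H), (D), (I)

Only (F) has no prerequisites, so it is first.
Ready: (B) and (G). (B) has the earlier label → (B).
Ready: (C), (E) and (G). (C) has the earlier label → (C).
(A), (E) and (G) are all available; (A) has the earlier label → (A).
Now (E) and (G) have their prerequisites met. (E) has the earlier label, so (E) next.
Ready: (G) and (H). (G) has the earlier label → (G).
Now (H) and (I) have their prerequisites met. (H) has the earlier label, so (H) next.
(D) and (I) are both available; (D) has the earlier label → (D).
Next only (I) has its prerequisites met → (I).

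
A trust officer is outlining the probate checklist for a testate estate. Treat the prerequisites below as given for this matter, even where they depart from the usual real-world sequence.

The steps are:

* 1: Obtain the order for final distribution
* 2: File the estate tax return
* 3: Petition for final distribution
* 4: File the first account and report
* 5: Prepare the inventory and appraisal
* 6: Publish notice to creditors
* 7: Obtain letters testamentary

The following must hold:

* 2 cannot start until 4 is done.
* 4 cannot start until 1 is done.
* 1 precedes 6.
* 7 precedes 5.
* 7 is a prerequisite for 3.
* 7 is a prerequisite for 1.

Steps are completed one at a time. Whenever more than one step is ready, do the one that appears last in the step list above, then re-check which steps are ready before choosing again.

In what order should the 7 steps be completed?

Only 7 has no prerequisites, so it is first.
5, 3 and 1 are all available; 5 is listed later → 5.
Now 3 and 1 have their prerequisites met. 3 is listed later, so 3 next.
1 needed 7, now all done → 1.
6 and 4 are both available; 6 is listed later → 6.
Next only 4 has its prerequisites met → 4.
2 needed 4, now all done → 2.

7 → 5 → 3 → 1 → 6 → 4 → 2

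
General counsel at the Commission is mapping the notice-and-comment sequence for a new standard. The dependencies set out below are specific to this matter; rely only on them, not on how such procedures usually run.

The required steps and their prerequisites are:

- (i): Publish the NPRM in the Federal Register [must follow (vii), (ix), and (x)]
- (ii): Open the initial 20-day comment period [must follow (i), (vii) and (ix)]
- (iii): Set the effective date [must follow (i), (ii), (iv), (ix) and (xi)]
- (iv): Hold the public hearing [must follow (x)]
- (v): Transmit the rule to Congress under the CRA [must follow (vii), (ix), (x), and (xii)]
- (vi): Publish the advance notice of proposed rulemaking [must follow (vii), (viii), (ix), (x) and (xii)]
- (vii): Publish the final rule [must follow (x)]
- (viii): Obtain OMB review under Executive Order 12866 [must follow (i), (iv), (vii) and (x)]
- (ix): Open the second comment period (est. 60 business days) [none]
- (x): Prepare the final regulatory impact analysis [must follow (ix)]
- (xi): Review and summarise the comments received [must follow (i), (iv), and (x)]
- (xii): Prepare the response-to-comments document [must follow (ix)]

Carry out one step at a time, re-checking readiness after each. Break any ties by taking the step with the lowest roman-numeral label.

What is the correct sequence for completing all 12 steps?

(ix) has no prerequisites → (ix) first.
Now (x) and (xii) have their prerequisites met. (x) has the earlier label, so (x) next.
(iv) and (vii) now also ready, so the ready set is {(iv), (vii), (xii)}; (iv) has the earlier label → (iv).
Ready: (vii) and (xii). (vii) has the earlier label → (vii).
Now (i) and (xii) have their prerequisites met. (i) has the earlier label, so (i) next.
(ii), (viii) and (xi) now also ready, so the ready set is {(ii), (viii), (xi), (xii)}; (ii) has the earlier label → (ii).
Now (viii), (xi) and (xii) have their prerequisites met. (viii) has the earlier label, so (viii) next.
Ready: (xi) and (xii). (xi) has the earlier label → (xi).
Now (iii) and (xii) have their prerequisites met. (iii) has the earlier label, so (iii) next.
(xii) is the only step now ready → (xii).
(v) and (vi) are both available; (v) has the earlier label → (v).
Next only (vi) has its prerequisites met → (vi).

(ix), (x), (iv), (vii), (i), (ii), (viii), (xi), (iii), (xii), (v), (vi)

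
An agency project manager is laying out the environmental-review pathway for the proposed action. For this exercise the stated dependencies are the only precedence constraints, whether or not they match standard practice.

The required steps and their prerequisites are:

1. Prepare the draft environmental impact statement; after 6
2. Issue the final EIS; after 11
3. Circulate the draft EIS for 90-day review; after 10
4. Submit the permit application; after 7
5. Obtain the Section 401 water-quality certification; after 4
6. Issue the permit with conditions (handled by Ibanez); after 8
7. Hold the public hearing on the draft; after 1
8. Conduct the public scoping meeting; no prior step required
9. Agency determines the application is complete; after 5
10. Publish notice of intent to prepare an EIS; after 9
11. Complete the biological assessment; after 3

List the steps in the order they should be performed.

8 → 6 → 1 → 7 → 4 → 5 → 9 → 10 → 3 → 11 → 2

8 has no prerequisites → 8 first.
6 is the only step now ready → 6.
Next only 1 has its prerequisites met → 1.
Next only 7 has its prerequisites met → 7.
Next only 4 has its prerequisites met → 4.
5 is the only step now ready → 5.
Next only 9 has its prerequisites met → 9.
10 is the only step now ready → 10.
3 needed 10, now all done → 3.
11 needed 3, now all done → 11.
2 needed 11, now all done → 2.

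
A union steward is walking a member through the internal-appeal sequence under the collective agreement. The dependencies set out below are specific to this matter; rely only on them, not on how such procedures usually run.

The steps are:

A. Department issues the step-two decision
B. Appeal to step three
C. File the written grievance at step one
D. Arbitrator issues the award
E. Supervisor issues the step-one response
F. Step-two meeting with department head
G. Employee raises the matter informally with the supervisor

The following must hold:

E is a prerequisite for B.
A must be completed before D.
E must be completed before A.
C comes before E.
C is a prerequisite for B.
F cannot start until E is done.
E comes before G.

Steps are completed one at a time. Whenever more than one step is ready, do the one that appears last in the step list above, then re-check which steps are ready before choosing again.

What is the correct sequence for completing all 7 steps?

Only C has no prerequisites, so it is first.
Next only E has its prerequisites met → E.
G, F, B and A are all available; G is listed later → G.
Now F, B and A have their prerequisites met. F is listed later, so F next.
Ready: B and A. B is listed later → B.
A needed E, now all done → A.
Next only D has its prerequisites met → D.

C → E → G → F → B → A → D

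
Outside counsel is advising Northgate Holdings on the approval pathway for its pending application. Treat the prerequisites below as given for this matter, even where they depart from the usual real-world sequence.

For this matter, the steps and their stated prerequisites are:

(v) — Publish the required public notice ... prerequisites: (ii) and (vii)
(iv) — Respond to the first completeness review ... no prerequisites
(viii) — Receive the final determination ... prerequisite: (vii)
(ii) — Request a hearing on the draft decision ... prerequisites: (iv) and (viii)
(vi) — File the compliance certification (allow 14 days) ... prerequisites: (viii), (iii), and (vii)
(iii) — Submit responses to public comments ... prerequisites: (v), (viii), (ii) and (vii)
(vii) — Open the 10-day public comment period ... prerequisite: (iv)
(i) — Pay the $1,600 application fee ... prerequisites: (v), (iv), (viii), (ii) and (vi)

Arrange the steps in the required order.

(iv) → (vii) → (viii) → (ii) → (v) → (iii) → (vi) → (i)

Only (iv) has no prerequisites, so it is first.
(vii) needed (iv), now all done → (vii).
(viii) needed (vii), now all done → (viii).
That leaves (ii) as the only ready step → (ii).
(v) is the only step now ready → (v).
(iii) needed (v), (viii), (ii) and (vii), now all done → (iii).
That leaves (vi) as the only ready step → (vi).
Next only (i) has its prerequisites met → (i).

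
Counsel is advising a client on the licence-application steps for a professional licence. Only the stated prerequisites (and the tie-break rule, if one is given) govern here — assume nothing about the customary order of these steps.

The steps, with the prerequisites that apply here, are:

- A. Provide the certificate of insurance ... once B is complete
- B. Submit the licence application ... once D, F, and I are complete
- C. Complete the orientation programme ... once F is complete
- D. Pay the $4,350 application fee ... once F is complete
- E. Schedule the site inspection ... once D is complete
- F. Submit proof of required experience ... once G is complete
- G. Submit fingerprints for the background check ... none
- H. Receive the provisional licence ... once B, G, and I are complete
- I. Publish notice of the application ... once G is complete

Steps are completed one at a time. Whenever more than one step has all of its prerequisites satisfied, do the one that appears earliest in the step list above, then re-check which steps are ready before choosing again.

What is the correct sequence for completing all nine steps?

G has no prerequisites → G first.
F and I are both available; F is listed earlier → F.
C and D now also ready, so the ready set is {C, D, I}; C is listed earlier → C.
Now D and I have their prerequisites met. D is listed earlier, so D next.
E now also ready, so the ready set is {E, I}; E is listed earlier → E.
Next only I has its prerequisites met → I.
B needed D, F and I, now all done → B.
Ready: A and H. A is listed earlier → A.
That leaves H as the only ready step → H.

G F C D E I B A H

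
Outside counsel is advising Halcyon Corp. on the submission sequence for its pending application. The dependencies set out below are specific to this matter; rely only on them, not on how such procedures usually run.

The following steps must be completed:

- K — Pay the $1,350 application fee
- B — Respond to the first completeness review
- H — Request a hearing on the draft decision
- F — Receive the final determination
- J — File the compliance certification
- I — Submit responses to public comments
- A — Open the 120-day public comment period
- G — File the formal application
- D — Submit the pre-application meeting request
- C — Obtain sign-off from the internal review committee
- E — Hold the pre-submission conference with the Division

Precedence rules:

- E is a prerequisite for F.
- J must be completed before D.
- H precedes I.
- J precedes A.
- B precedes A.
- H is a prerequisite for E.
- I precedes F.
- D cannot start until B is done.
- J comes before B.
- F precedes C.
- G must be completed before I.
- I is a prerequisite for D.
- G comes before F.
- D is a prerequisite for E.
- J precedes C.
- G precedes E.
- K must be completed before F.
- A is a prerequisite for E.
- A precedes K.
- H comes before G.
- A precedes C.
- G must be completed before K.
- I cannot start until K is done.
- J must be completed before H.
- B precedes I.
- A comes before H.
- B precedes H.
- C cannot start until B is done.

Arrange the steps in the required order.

J → B → A → H → G → K → I → D → E → F → C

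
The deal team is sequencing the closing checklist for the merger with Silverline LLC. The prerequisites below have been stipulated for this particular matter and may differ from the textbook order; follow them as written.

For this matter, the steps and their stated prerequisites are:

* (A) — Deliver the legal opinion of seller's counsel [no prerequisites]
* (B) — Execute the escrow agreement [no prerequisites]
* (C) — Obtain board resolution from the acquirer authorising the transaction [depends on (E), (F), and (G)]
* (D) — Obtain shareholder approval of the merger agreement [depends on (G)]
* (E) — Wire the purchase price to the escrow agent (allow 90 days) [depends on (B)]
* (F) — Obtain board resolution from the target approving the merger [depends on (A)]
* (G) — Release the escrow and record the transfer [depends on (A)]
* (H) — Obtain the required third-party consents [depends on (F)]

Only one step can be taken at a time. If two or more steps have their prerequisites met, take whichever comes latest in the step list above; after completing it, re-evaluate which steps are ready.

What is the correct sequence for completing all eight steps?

Nothing is required for (B) and (A). (B) is listed later → (B) first.
(E) now also ready, so the ready set is {(E), (A)}; (E) is listed later → (E).
(A) is the only step now ready → (A).
Now (G) and (F) have their prerequisites met. (G) is listed later, so (G) next.
(D) now also ready, so the ready set is {(F), (D)}; (F) is listed later → (F).
(H) and (C) now also ready, so the ready set is {(H), (D), (C)}; (H) is listed later → (H).
Ready: (D) and (C). (D) is listed later → (D).
(C) is the only step now ready → (C).

(B), (E), (A), (G), (F), (H), (D), (C)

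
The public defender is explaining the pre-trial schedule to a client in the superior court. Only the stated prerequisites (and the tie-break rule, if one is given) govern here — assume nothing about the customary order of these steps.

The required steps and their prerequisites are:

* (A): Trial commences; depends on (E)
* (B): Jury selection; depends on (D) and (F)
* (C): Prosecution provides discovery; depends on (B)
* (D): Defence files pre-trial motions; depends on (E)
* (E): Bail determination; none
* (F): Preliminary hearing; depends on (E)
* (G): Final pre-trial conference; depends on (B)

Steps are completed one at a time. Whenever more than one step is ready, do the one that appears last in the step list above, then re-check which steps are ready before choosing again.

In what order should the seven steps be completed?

(E), (F), (D), (B), (G), (C), (A)

Only (E) has no prerequisites, so it is first.
(F), (D) and (A) are all available; (F) is listed later → (F).
Now (D) and (A) have their prerequisites met. (D) is listed later, so (D) next.
Ready: (B) and (A). (B) is listed later → (B).
Now (G), (C) and (A) have their prerequisites met. (G) is listed later, so (G) next.
(C) and (A) are both available; (C) is listed later → (C).
(A) needed (E), now all done → (A).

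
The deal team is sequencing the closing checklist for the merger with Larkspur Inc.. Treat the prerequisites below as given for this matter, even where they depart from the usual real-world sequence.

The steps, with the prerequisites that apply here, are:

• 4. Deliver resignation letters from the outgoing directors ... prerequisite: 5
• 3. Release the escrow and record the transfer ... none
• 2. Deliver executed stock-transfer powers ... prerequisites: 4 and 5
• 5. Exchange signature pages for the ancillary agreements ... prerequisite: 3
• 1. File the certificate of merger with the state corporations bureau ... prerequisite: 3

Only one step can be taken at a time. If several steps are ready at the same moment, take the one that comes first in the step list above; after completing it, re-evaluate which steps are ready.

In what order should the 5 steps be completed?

3 is the only step with nothing outstanding, so it goes first.
Now 5 and 1 have their prerequisites met. 5 is listed earlier, so 5 next.
Ready: 4 and 1. 4 is listed earlier → 4.
2 now also ready, so the ready set is {2, 1}; 2 is listed earlier → 2.
Next only 1 has its prerequisites met → 1.

3 5 4 2 1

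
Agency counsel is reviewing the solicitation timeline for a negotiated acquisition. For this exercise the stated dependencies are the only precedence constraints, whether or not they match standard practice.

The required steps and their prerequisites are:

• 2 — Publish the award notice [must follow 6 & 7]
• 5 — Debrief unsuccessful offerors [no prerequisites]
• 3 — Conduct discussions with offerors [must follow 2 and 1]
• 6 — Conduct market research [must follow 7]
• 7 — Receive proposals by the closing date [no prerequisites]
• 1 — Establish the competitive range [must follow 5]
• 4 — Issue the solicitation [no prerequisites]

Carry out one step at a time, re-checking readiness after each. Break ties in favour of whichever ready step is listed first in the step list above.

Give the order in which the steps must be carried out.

5 → 7 → 6 → 2 → 1 → 3 → 4

5, 7 and 4 have no prerequisites; 5 is listed earlier, so 5 is first.
1 now also ready, so the ready set is {7, 1, 4}; 7 is listed earlier → 7.
6 now also ready, so the ready set is {6, 1, 4}; 6 is listed earlier → 6.
Now 2, 1 and 4 have their prerequisites met. 2 is listed earlier, so 2 next.
1 and 4 are both available; 1 is listed earlier → 1.
3 now also ready, so the ready set is {3, 4}; 3 is listed earlier → 3.
4 is the only step now ready → 4.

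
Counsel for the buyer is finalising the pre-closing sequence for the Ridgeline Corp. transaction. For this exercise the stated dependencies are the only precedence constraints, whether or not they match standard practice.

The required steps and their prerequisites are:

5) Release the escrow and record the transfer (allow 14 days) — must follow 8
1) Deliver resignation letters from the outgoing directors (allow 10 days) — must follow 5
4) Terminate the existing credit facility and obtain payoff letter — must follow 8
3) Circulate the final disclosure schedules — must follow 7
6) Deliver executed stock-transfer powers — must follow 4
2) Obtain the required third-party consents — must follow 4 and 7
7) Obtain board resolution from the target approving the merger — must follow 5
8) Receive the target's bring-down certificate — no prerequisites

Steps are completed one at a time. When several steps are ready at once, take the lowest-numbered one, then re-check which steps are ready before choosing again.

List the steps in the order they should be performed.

8 4 5 1 6 7 2 3

Only 8 has no prerequisites, so it is first.
Now 4 and 5 have their prerequisites met. 4 has the earlier label, so 4 next.
5 and 6 are both available; 5 has the earlier label → 5.
1 and 7 now also ready, so the ready set is {1, 6, 7}; 1 has the earlier label → 1.
Ready: 6 and 7. 6 has the earlier label → 6.
7 needed 5, now all done → 7.
Now 2 and 3 have their prerequisites met. 2 has the earlier label, so 2 next.
That leaves 3 as the only ready step → 3.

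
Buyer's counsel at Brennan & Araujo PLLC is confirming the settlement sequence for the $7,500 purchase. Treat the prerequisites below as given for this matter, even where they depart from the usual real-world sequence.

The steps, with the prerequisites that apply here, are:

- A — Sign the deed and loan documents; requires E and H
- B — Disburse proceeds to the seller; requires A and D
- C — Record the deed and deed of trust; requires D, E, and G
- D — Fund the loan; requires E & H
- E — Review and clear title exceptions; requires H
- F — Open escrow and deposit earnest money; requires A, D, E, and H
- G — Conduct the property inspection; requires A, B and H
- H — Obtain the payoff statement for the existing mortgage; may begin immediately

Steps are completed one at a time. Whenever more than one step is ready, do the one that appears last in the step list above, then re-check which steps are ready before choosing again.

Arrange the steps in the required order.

H is the only step with nothing outstanding, so it goes first.
E needed H, now all done → E.
Now D and A have their prerequisites met. D is listed later, so D next.
Next only A has its prerequisites met → A.
Now F and B have their prerequisites met. F is listed later, so F next.
That leaves B as the only ready step → B.
That leaves G as the only ready step → G.
C needed G, E and D, now all done → C.

H, E, D, A, F, B, G, C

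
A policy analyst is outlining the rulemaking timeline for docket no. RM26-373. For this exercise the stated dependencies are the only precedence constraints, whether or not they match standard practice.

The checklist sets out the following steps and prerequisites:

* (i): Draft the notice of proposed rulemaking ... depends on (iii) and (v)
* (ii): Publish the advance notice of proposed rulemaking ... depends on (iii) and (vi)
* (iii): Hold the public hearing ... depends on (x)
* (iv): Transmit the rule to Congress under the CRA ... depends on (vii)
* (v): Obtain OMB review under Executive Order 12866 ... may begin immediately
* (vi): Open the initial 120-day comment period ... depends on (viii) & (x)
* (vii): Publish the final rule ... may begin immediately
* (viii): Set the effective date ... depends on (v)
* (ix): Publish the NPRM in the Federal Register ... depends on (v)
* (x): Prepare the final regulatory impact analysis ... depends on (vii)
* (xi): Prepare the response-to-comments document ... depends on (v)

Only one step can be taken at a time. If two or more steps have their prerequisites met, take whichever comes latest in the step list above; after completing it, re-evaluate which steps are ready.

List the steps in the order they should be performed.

(vii) (x) (v) (xi) (ix) (viii) (vi) (iv) (iii) (ii) (i)

Nothing is required for (vii) and (v). (vii) is listed later → (vii) first.
Ready: (x), (v) and (iv). (x) is listed later → (x).
(v), (iv) and (iii) are all available; (v) is listed later → (v).
Now (xi), (ix), (viii), (iv) and (iii) have their prerequisites met. (xi) is listed later, so (xi) next.
Now (ix), (viii), (iv) and (iii) have their prerequisites met. (ix) is listed later, so (ix) next.
(viii), (iv) and (iii) are all available; (viii) is listed later → (viii).
(vi), (iv) and (iii) are all available; (vi) is listed later → (vi).
Ready: (iv) and (iii). (iv) is listed later → (iv).
(iii) is the only step now ready → (iii).
Ready: (ii) and (i). (ii) is listed later → (ii).
Next only (i) has its prerequisites met → (i).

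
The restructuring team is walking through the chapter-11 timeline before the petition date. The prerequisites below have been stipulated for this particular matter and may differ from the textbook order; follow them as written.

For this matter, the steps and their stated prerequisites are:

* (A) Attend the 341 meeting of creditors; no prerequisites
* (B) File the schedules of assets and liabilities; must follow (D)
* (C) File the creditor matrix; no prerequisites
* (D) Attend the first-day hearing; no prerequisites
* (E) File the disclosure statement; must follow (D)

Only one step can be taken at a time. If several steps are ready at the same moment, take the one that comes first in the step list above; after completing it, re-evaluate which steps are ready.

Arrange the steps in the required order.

(A), (C) and (D) have no prerequisites; (A) is listed earlier, so (A) is first.
Ready: (C) and (D). (C) is listed earlier → (C).
Next only (D) has its prerequisites met → (D).
Ready: (B) and (E). (B) is listed earlier → (B).
(E) is the only step now ready → (E).

(A) (C) (D) (B) (E)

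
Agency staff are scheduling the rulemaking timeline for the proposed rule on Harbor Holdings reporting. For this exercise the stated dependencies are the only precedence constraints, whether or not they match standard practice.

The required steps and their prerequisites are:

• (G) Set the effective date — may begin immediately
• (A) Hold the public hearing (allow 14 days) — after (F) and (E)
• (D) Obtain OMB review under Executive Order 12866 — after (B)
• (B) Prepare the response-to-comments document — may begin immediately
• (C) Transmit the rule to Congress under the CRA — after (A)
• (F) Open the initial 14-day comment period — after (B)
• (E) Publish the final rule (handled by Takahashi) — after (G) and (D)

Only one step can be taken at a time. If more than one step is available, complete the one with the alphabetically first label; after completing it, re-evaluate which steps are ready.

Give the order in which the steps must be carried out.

(B), (D), (F), (G), (E), (A), (C)

Nothing is required for (B) and (G). (B) has the earlier label → (B) first.
Ready: (D), (F) and (G). (D) has the earlier label → (D).
Ready: (F) and (G). (F) has the earlier label → (F).
(G) is the only step now ready → (G).
(E) needed (D) and (G), now all done → (E).
(A) is the only step now ready → (A).
(C) needed (A), now all done → (C).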